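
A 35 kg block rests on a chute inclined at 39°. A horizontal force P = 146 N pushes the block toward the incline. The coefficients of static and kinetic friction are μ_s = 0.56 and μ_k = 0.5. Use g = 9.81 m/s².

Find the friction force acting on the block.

f ≈ 103 N (up the incline)

Resolve perpendicular to the incline: N = m g cos θ + P sin θ = 35×9.81×cos 39° + 146×sin 39° = 358.7 N.
Parallel to the incline: P cos θ − m g sin θ = 113.5 − 216.1 = -102.6 N; the friction needed to balance this is 102.6 N acting up the slope.
The limit of static friction is μ_s N = 200.9 N.
Since 102.6 N is within the 200.9 N limit, the block stays put and friction is exactly 103 N.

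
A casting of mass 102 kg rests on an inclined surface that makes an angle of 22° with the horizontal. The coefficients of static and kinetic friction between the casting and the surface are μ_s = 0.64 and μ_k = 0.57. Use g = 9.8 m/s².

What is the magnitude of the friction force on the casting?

The normal reaction is N = m g cos θ = 926.8 N.
Along the slope the weight component is m g sin θ = 374.5 N; friction must supply exactly this, acting up-slope.
The static-friction ceiling is μ_s N = 0.64 × 926.8 = 593.2 N.
Since |374.5| ≤ 593.2 N, the casting remains in static equilibrium and friction takes exactly the required value.

f ≈ 374 N (up the incline)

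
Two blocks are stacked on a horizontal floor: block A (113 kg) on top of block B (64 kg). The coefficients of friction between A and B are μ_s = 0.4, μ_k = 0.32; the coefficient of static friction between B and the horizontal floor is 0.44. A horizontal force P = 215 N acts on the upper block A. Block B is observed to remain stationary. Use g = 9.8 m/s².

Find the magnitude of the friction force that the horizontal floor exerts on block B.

Normal force at the A–B interface: N₁ = m_A g = 1107 N.
Maximum static friction on A from B: μ_s N₁ = 0.4×1107 = 443 N.
Since P = 215 N ≤ 443 N, A does not slip on B; friction on A equals P = 215 N.
B experiences an equal 215 N forward from A (third law). B is in equilibrium, so the floor supplies f₂ = 215 N of static friction (limit μ_s(m_A+m_B)g = 763.2 N, not exceeded).

f ≈ 215 N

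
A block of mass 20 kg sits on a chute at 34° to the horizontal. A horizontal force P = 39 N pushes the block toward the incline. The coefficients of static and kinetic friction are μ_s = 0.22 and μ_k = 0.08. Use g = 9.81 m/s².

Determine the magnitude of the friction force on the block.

Resolve perpendicular to the incline: N = m g cos θ + P sin θ = 20×9.81×cos 34° + 39×sin 34° = 184.5 N.
Along the incline, the net driving force (taking up-slope positive) is P cos θ − m g sin θ = 32.33 − 109.7 = -77.38 N, so equilibrium requires friction f = 77.38 N (up-slope).
Maximum static friction: μ_s N = 0.22 × 184.5 = 40.58 N.
|f_req| = 77.38 > 40.58 N → the block slides down the incline; f = μ_k N = 0.08 × 184.5 = 14.8 N.

f ≈ 14.8 N (up the incline)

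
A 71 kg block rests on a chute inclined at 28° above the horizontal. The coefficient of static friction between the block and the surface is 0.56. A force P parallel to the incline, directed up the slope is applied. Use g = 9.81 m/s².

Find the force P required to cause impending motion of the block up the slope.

P ≈ 671 N

At impending motion up the slope, friction acts down-slope at its limit: f = μ_s N.
P is parallel to the surface, so N = m g cos θ = 615 N.
Along the incline: P = m g sin θ + μ_s N = 327 + 0.56×615 = 671 N.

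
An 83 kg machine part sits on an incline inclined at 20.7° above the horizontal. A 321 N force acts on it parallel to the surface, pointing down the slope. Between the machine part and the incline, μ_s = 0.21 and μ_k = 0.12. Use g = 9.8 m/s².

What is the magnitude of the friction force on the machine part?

Normal force: N = m g cos θ = 83 × 9.8 × cos 20.7° = 760.9 N.
The friction needed for equilibrium is m g sin θ + P = 287.5 + 321 = 608.5 N, measured positive up-slope.
The static-friction ceiling is μ_s N = 0.21 × 760.9 = 159.8 N.
Since |608.5| > 159.8 N, static friction cannot hold it; the machine part slides down the incline and kinetic friction applies: f = μ_k N = 0.12 × 760.9 = 91.3 N.

f ≈ 91.3 N (up the incline)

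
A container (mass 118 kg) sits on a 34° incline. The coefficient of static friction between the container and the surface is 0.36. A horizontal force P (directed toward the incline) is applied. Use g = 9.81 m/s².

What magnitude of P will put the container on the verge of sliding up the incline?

At impending motion up the slope, friction acts down-slope at its limit: f = μ_s N.
Perpendicular to the incline: N = m g cos θ + P sin θ.
Along the incline: P cos θ = m g sin θ + μ_s N = m g sin θ + μ_s (m g cos θ + P sin θ).
Solving, P (cos θ − μ_s sin θ) = m g (sin θ + μ_s cos θ), so P = 118×9.81×(sin 34° + 0.36 cos 34°)/(cos 34° − 0.36 sin 34°) = 1160×0.8576/0.6277 = 1580 N.

P ≈ 1580 N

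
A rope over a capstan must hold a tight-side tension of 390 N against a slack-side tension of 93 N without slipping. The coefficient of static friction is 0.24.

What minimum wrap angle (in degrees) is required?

T₂/T₁ = e^{μβ} → β = ln(T₂/T₁)/μ.
β = ln(390/93)/0.24 = 1.434/0.24 = 5.973 rad.
In degrees: β = 5.973 × 180/π = 342°.

β_min ≈ 342°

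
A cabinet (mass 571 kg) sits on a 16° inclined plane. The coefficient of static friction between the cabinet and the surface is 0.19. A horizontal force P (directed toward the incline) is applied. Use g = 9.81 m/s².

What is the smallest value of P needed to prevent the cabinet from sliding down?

The cabinet tends to slide down (tan θ > μ_s), so at the point of impending slip friction acts up-slope at its limit: f = μ_s N.
Perpendicular to the incline: N = m g cos θ + P sin θ.
Along the incline: P cos θ + μ_s N = m g sin θ, i.e. P cos θ + μ_s (m g cos θ + P sin θ) = m g sin θ.
Solving, P (cos θ + μ_s sin θ) = m g (sin θ − μ_s cos θ), so P = 5600×0.093/1.014 = 514 N.

P_min ≈ 514 N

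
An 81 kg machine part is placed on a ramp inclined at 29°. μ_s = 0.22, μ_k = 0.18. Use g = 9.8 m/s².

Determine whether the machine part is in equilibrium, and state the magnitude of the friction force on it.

f ≈ 125 N

N = m g cos θ = 694 N.
Down-slope weight component: m g sin θ = 385 N.
μ_s N = 153 N.
385 > 153 N, so it slides; kinetic friction f = μ_k N = 0.18×694 = 125 N.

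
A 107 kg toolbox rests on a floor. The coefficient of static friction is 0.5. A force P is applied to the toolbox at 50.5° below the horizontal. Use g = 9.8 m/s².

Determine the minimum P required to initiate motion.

N = m g + P sin α (the push presses the toolbox into the floor).
At impending slip, P cos α = μ_s N = μ_s (m g + P sin α).
Solving: P (cos α − μ_s sin α) = μ_s m g → P = 0.5×1050/(cos 50.5° − 0.5 sin 50.5°) = 524/0.2503 = 2090 N.

P ≈ 2090 N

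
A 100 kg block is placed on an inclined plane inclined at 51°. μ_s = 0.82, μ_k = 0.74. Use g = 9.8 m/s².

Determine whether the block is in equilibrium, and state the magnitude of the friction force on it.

N = m g cos θ = 617 N.
Down-slope weight component: m g sin θ = 762 N.
μ_s N = 506 N.
762 > 506 N, so it slides; kinetic friction f = μ_k N = 0.74×617 = 456 N.

f ≈ 456 N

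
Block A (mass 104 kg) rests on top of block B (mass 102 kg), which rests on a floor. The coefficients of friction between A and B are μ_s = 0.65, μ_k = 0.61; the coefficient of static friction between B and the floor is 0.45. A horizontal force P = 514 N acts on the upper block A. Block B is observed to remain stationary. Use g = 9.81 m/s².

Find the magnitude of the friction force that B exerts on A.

The normal force B exerts on A is simply A's weight, N₁ = 1020 N.
So the A–B interface can sustain at most μ_s N₁ = 663.2 N of static friction.
Since P = 514 N ≤ 663.2 N, A does not slip on B; friction on A equals P = 514 N.
B experiences an equal 514 N forward from A (third law). B is in equilibrium, so the floor supplies f₂ = 514 N of static friction (limit μ_s(m_A+m_B)g = 909.4 N, not exceeded).

f ≈ 514 N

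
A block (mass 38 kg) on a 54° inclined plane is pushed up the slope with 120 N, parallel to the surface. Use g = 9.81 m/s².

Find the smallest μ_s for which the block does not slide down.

μ_s,min ≈ 0.829

N = m g cos θ = 219.1 N.
Friction must make up the shortfall along the incline: f = m g sin θ − P = 301.6 − 120 = 181.6 N.
At the threshold f = μ_s N, so μ_s,min = 181.6/219.1 = 0.829.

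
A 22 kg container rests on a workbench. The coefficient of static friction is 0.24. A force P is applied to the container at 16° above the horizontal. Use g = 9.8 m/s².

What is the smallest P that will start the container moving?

N = m g − P sin α (the pull lifts the container).
At impending slip, P cos α = μ_s N = μ_s (m g − P sin α).
Solving: P (cos α + μ_s sin α) = μ_s m g → P = 0.24×216/(cos 16° + 0.24 sin 16°) = 51.7/1.027 = 50.4 N.

P ≈ 50.4 N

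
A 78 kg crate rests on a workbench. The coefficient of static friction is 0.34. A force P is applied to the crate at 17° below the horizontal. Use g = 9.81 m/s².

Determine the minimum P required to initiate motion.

N = m g + P sin α (the push presses the crate into the workbench).
At impending slip, P cos α = μ_s N = μ_s (m g + P sin α).
Solving: P (cos α − μ_s sin α) = μ_s m g → P = 0.34×765/(cos 17° − 0.34 sin 17°) = 260/0.8569 = 304 N.

P ≈ 304 N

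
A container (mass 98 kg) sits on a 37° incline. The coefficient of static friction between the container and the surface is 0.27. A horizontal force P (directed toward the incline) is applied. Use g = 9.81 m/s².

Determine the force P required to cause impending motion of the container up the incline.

At impending motion up the slope, friction acts down-slope at its limit: f = μ_s N.
Perpendicular to the incline: N = m g cos θ + P sin θ.
Along the incline: P cos θ = m g sin θ + μ_s N = m g sin θ + μ_s (m g cos θ + P sin θ).
Solving, P (cos θ − μ_s sin θ) = m g (sin θ + μ_s cos θ), so P = 98×9.81×(sin 37° + 0.27 cos 37°)/(cos 37° − 0.27 sin 37°) = 961×0.8174/0.6361 = 1240 N.

P ≈ 1240 N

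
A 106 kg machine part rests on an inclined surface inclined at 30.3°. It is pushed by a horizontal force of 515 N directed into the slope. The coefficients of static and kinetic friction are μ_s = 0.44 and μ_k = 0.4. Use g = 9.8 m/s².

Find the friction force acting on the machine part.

Normal direction: N = m g cos θ + P sin θ = 1157 N.
Parallel to the incline: P cos θ − m g sin θ = 444.6 − 524.1 = -79.45 N; the friction needed to balance this is 79.45 N acting up the slope.
The limit of static friction is μ_s N = 509 N.
|f_req| = 79.45 ≤ 509 N → the machine part is in equilibrium; friction equals the required value.

f ≈ 79.5 N (up the incline)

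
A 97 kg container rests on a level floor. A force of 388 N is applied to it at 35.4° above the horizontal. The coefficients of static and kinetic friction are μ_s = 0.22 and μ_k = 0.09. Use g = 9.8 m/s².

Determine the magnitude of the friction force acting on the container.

f ≈ 65.3 N

Vertical equilibrium gives N = m g − P sin α = 725.8 N.
Horizontally, friction must balance P cos α = 316.3 N.
The static-friction limit is μ_s N = 159.7 N.
The required friction exceeds μ_s N, so the container moves and f = μ_k N = 65.3 N.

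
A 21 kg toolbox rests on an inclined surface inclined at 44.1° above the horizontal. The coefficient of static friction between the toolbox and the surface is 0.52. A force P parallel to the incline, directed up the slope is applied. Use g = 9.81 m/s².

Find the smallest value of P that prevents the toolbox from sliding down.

P_min ≈ 66.4 N

The toolbox tends to slide down (tan θ > μ_s), so at the point of impending slip friction acts up-slope at its limit: f = μ_s N.
P is parallel to the surface, so N = m g cos θ = 148 N.
Along the incline: P + μ_s N = m g sin θ, so P = 143 − 0.52×148 = 66.4 N.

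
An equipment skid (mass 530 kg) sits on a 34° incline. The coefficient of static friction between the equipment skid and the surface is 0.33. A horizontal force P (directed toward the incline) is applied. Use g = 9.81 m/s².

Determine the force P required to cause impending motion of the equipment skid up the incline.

P ≈ 6720 N

At impending motion up the slope, friction acts down-slope at its limit: f = μ_s N.
Perpendicular to the incline: N = m g cos θ + P sin θ.
Along the incline: P cos θ = m g sin θ + μ_s N = m g sin θ + μ_s (m g cos θ + P sin θ).
Solving, P (cos θ − μ_s sin θ) = m g (sin θ + μ_s cos θ), so P = 530×9.81×(sin 34° + 0.33 cos 34°)/(cos 34° − 0.33 sin 34°) = 5200×0.8328/0.6445 = 6720 N.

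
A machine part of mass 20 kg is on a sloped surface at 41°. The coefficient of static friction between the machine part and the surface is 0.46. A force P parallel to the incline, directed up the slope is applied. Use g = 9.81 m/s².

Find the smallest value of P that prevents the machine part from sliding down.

The machine part tends to slide down (tan θ > μ_s), so at the point of impending slip friction acts up-slope at its limit: f = μ_s N.
P is parallel to the surface, so N = m g cos θ = 148 N.
Along the incline: P + μ_s N = m g sin θ, so P = 129 − 0.46×148 = 60.6 N.

P_min ≈ 60.6 N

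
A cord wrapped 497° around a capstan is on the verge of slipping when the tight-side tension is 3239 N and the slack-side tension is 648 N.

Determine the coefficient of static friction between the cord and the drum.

T₂/T₁ = e^{μβ} → μ = ln(T₂/T₁)/β.
β = 497° = 8.674 rad.
μ = ln(3239/648)/8.674 = ln(4.998)/8.674 = 0.186.

μ ≈ 0.186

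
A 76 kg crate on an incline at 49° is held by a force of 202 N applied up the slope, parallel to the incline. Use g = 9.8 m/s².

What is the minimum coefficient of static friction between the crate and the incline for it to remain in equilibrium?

μ_s,min ≈ 0.737

N = m g cos θ = 488.6 N.
Friction must make up the shortfall along the incline: f = m g sin θ − P = 562.1 − 202 = 360.1 N.
At the threshold f = μ_s N, so μ_s,min = 360.1/488.6 = 0.737.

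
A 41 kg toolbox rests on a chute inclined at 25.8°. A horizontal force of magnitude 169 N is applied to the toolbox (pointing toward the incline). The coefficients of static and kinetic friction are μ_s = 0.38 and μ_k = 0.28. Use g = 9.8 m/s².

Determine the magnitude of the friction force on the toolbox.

Normal direction: N = m g cos θ + P sin θ = 435.3 N.
Along the incline, the net driving force (taking up-slope positive) is P cos θ − m g sin θ = 152.2 − 174.9 = -22.72 N, so equilibrium requires friction f = 22.72 N (up-slope).
The limit of static friction is μ_s N = 165.4 N.
|f_req| = 22.72 ≤ 165.4 N → the toolbox is in equilibrium; friction equals the required value.

f ≈ 22.7 N (up the incline)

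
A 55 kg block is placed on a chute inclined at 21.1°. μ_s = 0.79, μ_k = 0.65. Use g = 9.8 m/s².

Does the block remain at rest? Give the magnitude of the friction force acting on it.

f ≈ 194 N

N = m g cos θ = 503 N.
Down-slope weight component: m g sin θ = 194 N.
μ_s N = 397 N.
194 ≤ 397 N, so it stays put; friction = 194 N.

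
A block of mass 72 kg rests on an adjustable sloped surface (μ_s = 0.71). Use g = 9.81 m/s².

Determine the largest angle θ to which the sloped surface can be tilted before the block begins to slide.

At the slip threshold, m g sin θ = μ_s · m g cos θ, so tan θ = μ_s.
θ_max = arctan(0.71) = 35.4°.

θ_max ≈ 35.4°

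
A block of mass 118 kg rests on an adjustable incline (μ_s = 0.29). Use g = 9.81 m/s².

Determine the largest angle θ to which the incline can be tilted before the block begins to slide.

At the slip threshold, m g sin θ = μ_s · m g cos θ, so tan θ = μ_s.
θ_max = arctan(0.29) = 16.2°.

θ_max ≈ 16.2°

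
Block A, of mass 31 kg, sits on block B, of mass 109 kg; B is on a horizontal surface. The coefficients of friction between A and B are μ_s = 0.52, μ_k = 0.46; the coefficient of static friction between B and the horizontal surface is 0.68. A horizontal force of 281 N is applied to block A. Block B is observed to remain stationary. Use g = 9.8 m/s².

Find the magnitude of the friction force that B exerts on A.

f ≈ 140 N

The normal force B exerts on A is simply A's weight, N₁ = 303.8 N.
So the A–B interface can sustain at most μ_s N₁ = 158 N of static friction.
Since P = 281 N > 158 N, A slides on B; the A–B friction is kinetic: f₁ = μ_k N₁ = 0.46×303.8 = 140 N.
B experiences an equal 140 N forward from A (third law). B is in equilibrium, so the floor supplies f₂ = 140 N of static friction (limit μ_s(m_A+m_B)g = 933 N, not exceeded).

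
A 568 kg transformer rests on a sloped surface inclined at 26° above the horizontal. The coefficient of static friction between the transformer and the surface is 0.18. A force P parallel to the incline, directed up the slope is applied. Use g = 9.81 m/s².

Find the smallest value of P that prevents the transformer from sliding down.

P_min ≈ 1540 N

The transformer tends to slide down (tan θ > μ_s), so at the point of impending slip friction acts up-slope at its limit: f = μ_s N.
P is parallel to the surface, so N = m g cos θ = 5010 N.
Along the incline: P + μ_s N = m g sin θ, so P = 2440 − 0.18×5010 = 1540 N.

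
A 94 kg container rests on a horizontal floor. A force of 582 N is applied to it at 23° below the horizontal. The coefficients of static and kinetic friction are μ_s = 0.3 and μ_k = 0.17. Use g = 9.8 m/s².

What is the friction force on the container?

f ≈ 195 N

The vertical component of P adds to the normal force: N = m g + P sin α = 921.2 + 227.4 = 1149 N.
Horizontally, friction must balance P cos α = 535.7 N.
The static-friction limit is μ_s N = 344.6 N.
The required friction exceeds μ_s N, so the container moves and f = μ_k N = 195 N.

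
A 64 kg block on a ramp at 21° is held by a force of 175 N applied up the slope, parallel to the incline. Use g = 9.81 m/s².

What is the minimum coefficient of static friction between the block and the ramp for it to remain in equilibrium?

μ_s,min ≈ 0.0853

N = m g cos θ = 586.1 N.
Friction must make up the shortfall along the incline: f = m g sin θ − P = 225 − 175 = 50 N.
At the threshold f = μ_s N, so μ_s,min = 50/586.1 = 0.0853.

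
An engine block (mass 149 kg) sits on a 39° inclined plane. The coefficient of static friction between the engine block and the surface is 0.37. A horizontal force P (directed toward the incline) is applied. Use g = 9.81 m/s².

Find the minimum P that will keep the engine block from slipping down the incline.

P_min ≈ 495 N

The engine block tends to slide down (tan θ > μ_s), so at the point of impending slip friction acts up-slope at its limit: f = μ_s N.
Perpendicular to the incline: N = m g cos θ + P sin θ.
Along the incline: P cos θ + μ_s N = m g sin θ, i.e. P cos θ + μ_s (m g cos θ + P sin θ) = m g sin θ.
Solving, P (cos θ + μ_s sin θ) = m g (sin θ − μ_s cos θ), so P = 1460×0.3418/1.01 = 495 N.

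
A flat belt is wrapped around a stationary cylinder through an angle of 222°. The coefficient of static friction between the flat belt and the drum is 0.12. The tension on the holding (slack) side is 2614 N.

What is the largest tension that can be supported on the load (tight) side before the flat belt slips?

At impending slip the capstan equation gives T₂/T₁ = e^{μβ} with β in radians.
β = 222° × π/180 = 3.875 rad.
e^{μβ} = e^{0.12×3.875} = 1.592.
T₂ = T₁ · e^{μβ} = 2614 × 1.592 = 4160 N.

T_max ≈ 4160 N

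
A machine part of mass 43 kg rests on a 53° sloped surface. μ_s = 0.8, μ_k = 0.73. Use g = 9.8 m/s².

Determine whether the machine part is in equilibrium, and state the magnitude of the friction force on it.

N = m g cos θ = 254 N.
Down-slope weight component: m g sin θ = 337 N.
μ_s N = 203 N.
337 > 203 N, so it slides; kinetic friction f = μ_k N = 0.73×254 = 185 N.

f ≈ 185 N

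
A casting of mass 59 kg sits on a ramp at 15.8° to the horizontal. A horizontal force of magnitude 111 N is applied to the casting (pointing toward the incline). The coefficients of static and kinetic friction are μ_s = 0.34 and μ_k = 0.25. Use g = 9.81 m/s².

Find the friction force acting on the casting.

Normal direction: N = m g cos θ + P sin θ = 587.1 N.
Along the incline, the net driving force (taking up-slope positive) is P cos θ − m g sin θ = 106.8 − 157.6 = -50.79 N, so equilibrium requires friction f = 50.79 N (up-slope).
The limit of static friction is μ_s N = 199.6 N.
Since 50.79 N is within the 199.6 N limit, the casting stays put and friction is exactly 50.8 N.

f ≈ 50.8 N (up the incline)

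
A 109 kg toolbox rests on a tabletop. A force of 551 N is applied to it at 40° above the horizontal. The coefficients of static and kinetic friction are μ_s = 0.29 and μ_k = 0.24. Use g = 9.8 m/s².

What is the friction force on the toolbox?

The vertical component of P reduces the normal force: N = m g − P sin α = 1068 − 354.2 = 714 N.
Horizontally, friction must balance P cos α = 422.1 N.
The static-friction limit is μ_s N = 207.1 N.
The required friction exceeds μ_s N, so the toolbox moves and f = μ_k N = 171 N.

f ≈ 171 N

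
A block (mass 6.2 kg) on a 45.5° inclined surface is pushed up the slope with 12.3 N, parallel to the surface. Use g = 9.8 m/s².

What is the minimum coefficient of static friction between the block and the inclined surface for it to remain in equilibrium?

N = m g cos θ = 42.59 N.
Friction must make up the shortfall along the incline: f = m g sin θ − P = 43.34 − 12.3 = 31.04 N.
At the threshold f = μ_s N, so μ_s,min = 31.04/42.59 = 0.729.

μ_s,min ≈ 0.729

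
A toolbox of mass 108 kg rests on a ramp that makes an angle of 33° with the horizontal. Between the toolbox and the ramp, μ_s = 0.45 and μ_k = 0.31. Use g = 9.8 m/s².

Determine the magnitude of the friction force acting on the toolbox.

Normal force: N = m g cos θ = 108 × 9.8 × cos 33° = 887.6 N.
Along the slope the weight component is m g sin θ = 576.4 N; friction must supply exactly this, acting up-slope.
Static friction can supply at most μ_s N = 399.4 N.
Since |576.4| > 399.4 N, static friction cannot hold it; the toolbox slides down the incline and kinetic friction applies: f = μ_k N = 0.31 × 887.6 = 275 N.

f ≈ 275 N (up the incline)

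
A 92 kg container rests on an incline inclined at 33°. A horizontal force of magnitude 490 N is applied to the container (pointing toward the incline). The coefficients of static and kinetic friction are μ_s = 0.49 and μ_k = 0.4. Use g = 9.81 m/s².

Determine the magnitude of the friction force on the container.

Resolve perpendicular to the incline: N = m g cos θ + P sin θ = 92×9.81×cos 33° + 490×sin 33° = 1024 N.
Along the incline, the net driving force (taking up-slope positive) is P cos θ − m g sin θ = 410.9 − 491.5 = -80.6 N, so equilibrium requires friction f = 80.6 N (up-slope).
Maximum static friction: μ_s N = 0.49 × 1024 = 501.7 N.
Since 80.6 N is within the 501.7 N limit, the container stays put and friction is exactly 80.6 N.

f ≈ 80.6 N (up the incline)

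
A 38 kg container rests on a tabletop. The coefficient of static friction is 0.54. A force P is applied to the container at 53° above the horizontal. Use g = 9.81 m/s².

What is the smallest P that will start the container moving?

N = m g − P sin α (the pull lifts the container).
At impending slip, P cos α = μ_s N = μ_s (m g − P sin α).
Solving: P (cos α + μ_s sin α) = μ_s m g → P = 0.54×373/(cos 53° + 0.54 sin 53°) = 201/1.033 = 195 N.

P ≈ 195 N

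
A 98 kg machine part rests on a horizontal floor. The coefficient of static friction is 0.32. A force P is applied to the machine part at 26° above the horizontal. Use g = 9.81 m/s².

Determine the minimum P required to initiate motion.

P ≈ 296 N

N = m g − P sin α (the pull lifts the machine part).
At impending slip, P cos α = μ_s N = μ_s (m g − P sin α).
Solving: P (cos α + μ_s sin α) = μ_s m g → P = 0.32×961/(cos 26° + 0.32 sin 26°) = 308/1.039 = 296 N.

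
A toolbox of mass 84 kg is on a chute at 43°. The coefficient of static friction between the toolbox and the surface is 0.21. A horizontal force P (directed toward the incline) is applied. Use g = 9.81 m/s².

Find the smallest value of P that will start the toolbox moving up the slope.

At impending motion up the slope, friction acts down-slope at its limit: f = μ_s N.
Perpendicular to the incline: N = m g cos θ + P sin θ.
Along the incline: P cos θ = m g sin θ + μ_s N = m g sin θ + μ_s (m g cos θ + P sin θ).
Solving, P (cos θ − μ_s sin θ) = m g (sin θ + μ_s cos θ), so P = 84×9.81×(sin 43° + 0.21 cos 43°)/(cos 43° − 0.21 sin 43°) = 824×0.8356/0.5881 = 1170 N.

P ≈ 1170 N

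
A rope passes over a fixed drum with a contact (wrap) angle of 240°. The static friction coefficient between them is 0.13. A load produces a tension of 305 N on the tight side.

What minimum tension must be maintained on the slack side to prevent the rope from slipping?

T_min ≈ 177 N

Capstan equation at impending slip: T_tight/T_slack = e^{μβ}.
β = 240° = 4.189 rad; e^{μβ} = e^{0.13×4.189} = 1.724.
T_slack = T_tight / e^{μβ} = 305 / 1.724 = 177 N.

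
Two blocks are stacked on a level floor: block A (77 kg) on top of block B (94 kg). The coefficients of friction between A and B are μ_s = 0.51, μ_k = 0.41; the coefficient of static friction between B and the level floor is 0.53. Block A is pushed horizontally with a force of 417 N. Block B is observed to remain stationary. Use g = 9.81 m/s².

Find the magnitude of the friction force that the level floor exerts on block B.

f ≈ 310 N

The normal force B exerts on A is simply A's weight, N₁ = 755.4 N.
So the A–B interface can sustain at most μ_s N₁ = 385.2 N of static friction.
P = 417 N exceeds that limit, so A slips over B and the interface friction becomes kinetic: f₁ = μ_k N₁ = 0.41×755.4 = 310 N.
By Newton's third law B feels 310 N forward from A. With B stationary, the floor's static friction on B balances it: f₂ = 310 N (well within μ_s(m_A+m_B)g = 889.1 N).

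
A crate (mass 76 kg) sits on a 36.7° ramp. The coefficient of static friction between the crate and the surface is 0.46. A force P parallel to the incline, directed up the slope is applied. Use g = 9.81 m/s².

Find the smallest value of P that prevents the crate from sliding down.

The crate tends to slide down (tan θ > μ_s), so at the point of impending slip friction acts up-slope at its limit: f = μ_s N.
P is parallel to the surface, so N = m g cos θ = 598 N.
Along the incline: P + μ_s N = m g sin θ, so P = 446 − 0.46×598 = 171 N.

P_min ≈ 171 N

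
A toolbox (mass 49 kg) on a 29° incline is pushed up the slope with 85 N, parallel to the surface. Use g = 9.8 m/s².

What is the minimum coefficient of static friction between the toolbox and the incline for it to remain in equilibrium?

N = m g cos θ = 420 N.
Friction must make up the shortfall along the incline: f = m g sin θ − P = 232.8 − 85 = 147.8 N.
At the threshold f = μ_s N, so μ_s,min = 147.8/420 = 0.352.

μ_s,min ≈ 0.352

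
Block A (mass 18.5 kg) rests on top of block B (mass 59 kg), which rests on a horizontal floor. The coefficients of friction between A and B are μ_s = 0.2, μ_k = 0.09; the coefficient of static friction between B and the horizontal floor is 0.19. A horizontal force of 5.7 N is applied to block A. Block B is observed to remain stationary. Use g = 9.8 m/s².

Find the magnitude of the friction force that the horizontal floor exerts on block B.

Normal force at the A–B interface: N₁ = m_A g = 181.3 N.
Maximum static friction on A from B: μ_s N₁ = 0.2×181.3 = 36.26 N.
P = 5.7 N is within that limit, so A and B move together (both at rest); the A–B friction is simply f₁ = P = 5.7 N.
By Newton's third law B feels 5.7 N forward from A. With B stationary, the floor's static friction on B balances it: f₂ = 5.7 N (well within μ_s(m_A+m_B)g = 144.3 N).

f ≈ 5.7 N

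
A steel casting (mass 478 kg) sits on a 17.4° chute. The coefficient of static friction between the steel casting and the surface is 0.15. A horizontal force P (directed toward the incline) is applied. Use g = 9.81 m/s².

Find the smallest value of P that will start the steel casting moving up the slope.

At impending motion up the slope, friction acts down-slope at its limit: f = μ_s N.
Perpendicular to the incline: N = m g cos θ + P sin θ.
Along the incline: P cos θ = m g sin θ + μ_s N = m g sin θ + μ_s (m g cos θ + P sin θ).
Solving, P (cos θ − μ_s sin θ) = m g (sin θ + μ_s cos θ), so P = 478×9.81×(sin 17.4° + 0.15 cos 17.4°)/(cos 17.4° − 0.15 sin 17.4°) = 4690×0.4422/0.9094 = 2280 N.

P ≈ 2280 N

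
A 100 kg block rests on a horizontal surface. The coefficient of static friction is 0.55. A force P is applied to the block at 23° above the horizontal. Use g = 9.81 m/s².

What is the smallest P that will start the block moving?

P ≈ 475 N

N = m g − P sin α (the pull lifts the block).
At impending slip, P cos α = μ_s N = μ_s (m g − P sin α).
Solving: P (cos α + μ_s sin α) = μ_s m g → P = 0.55×981/(cos 23° + 0.55 sin 23°) = 540/1.135 = 475 N.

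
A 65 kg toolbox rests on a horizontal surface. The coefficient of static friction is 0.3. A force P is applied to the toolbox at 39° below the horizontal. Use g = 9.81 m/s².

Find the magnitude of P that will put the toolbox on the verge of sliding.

N = m g + P sin α (the push presses the toolbox into the horizontal surface).
At impending slip, P cos α = μ_s N = μ_s (m g + P sin α).
Solving: P (cos α − μ_s sin α) = μ_s m g → P = 0.3×638/(cos 39° − 0.3 sin 39°) = 191/0.5883 = 325 N.

P ≈ 325 N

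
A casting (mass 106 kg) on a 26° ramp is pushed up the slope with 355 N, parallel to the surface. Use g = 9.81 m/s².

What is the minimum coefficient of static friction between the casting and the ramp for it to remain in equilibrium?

μ_s,min ≈ 0.108

N = m g cos θ = 934.6 N.
Friction must make up the shortfall along the incline: f = m g sin θ − P = 455.8 − 355 = 100.8 N.
At the threshold f = μ_s N, so μ_s,min = 100.8/934.6 = 0.108.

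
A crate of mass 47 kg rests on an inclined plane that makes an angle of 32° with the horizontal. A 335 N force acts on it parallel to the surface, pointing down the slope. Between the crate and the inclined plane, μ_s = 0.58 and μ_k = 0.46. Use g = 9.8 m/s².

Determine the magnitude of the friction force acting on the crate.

f ≈ 180 N (up the incline)

The normal reaction is N = m g cos θ = 390.6 N.
Parallel to the incline, ΣF = 0 gives f = m g sin θ + P = 244.1 + 335 = 579.1 N (up-slope positive).
The static-friction ceiling is μ_s N = 0.58 × 390.6 = 226.6 N.
Since |579.1| > 226.6 N, static friction cannot hold it; the crate slides down the incline and kinetic friction applies: f = μ_k N = 0.46 × 390.6 = 180 N.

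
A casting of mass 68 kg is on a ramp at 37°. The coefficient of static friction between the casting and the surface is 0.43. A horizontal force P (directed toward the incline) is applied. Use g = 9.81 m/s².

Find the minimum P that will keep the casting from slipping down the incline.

The casting tends to slide down (tan θ > μ_s), so at the point of impending slip friction acts up-slope at its limit: f = μ_s N.
Perpendicular to the incline: N = m g cos θ + P sin θ.
Along the incline: P cos θ + μ_s N = m g sin θ, i.e. P cos θ + μ_s (m g cos θ + P sin θ) = m g sin θ.
Solving, P (cos θ + μ_s sin θ) = m g (sin θ − μ_s cos θ), so P = 667×0.2584/1.057 = 163 N.

P_min ≈ 163 N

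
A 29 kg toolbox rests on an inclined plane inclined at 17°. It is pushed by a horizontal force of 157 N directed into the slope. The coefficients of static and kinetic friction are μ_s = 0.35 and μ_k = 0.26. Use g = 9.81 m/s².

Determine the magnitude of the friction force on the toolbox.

Resolve perpendicular to the incline: N = m g cos θ + P sin θ = 29×9.81×cos 17° + 157×sin 17° = 318 N.
Along the incline, the net driving force (taking up-slope positive) is P cos θ − m g sin θ = 150.1 − 83.18 = 66.96 N, so equilibrium requires friction f = -66.96 N (down-slope).
The limit of static friction is μ_s N = 111.3 N.
|f_req| = 66.96 ≤ 111.3 N → the toolbox is in equilibrium; friction equals the required value.

f ≈ 67 N (down the incline)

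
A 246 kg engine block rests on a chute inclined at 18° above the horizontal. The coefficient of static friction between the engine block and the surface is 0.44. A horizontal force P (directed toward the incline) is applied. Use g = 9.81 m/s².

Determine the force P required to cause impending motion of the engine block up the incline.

P ≈ 2150 N

At impending motion up the slope, friction acts down-slope at its limit: f = μ_s N.
Perpendicular to the incline: N = m g cos θ + P sin θ.
Along the incline: P cos θ = m g sin θ + μ_s N = m g sin θ + μ_s (m g cos θ + P sin θ).
Solving, P (cos θ − μ_s sin θ) = m g (sin θ + μ_s cos θ), so P = 246×9.81×(sin 18° + 0.44 cos 18°)/(cos 18° − 0.44 sin 18°) = 2410×0.7275/0.8151 = 2150 N.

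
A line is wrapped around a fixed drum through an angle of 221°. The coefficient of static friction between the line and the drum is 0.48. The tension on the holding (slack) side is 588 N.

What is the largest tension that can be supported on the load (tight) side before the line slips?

At impending slip the capstan equation gives T₂/T₁ = e^{μβ} with β in radians.
β = 221° × π/180 = 3.857 rad.
e^{μβ} = e^{0.48×3.857} = 6.369.
T₂ = T₁ · e^{μβ} = 588 × 6.369 = 3740 N.

T_max ≈ 3740 N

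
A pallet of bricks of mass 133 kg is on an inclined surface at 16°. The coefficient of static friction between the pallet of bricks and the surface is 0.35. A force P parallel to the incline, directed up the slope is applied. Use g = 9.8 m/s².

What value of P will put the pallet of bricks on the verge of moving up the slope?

At impending motion up the slope, friction acts down-slope at its limit: f = μ_s N.
P is parallel to the surface, so N = m g cos θ = 1250 N.
Along the incline: P = m g sin θ + μ_s N = 359 + 0.35×1250 = 798 N.

P ≈ 798 N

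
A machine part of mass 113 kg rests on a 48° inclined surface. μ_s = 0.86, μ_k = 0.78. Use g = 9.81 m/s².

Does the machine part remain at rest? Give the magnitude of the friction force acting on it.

f ≈ 579 N

N = m g cos θ = 742 N.
Down-slope weight component: m g sin θ = 824 N.
μ_s N = 638 N.
824 > 638 N, so it slides; kinetic friction f = μ_k N = 0.78×742 = 579 N.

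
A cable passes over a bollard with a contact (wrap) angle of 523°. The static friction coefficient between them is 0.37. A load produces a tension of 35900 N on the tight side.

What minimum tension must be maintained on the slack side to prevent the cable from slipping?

Capstan equation at impending slip: T_tight/T_slack = e^{μβ}.
β = 523° = 9.128 rad; e^{μβ} = e^{0.37×9.128} = 29.29.
T_slack = T_tight / e^{μβ} = 35900 / 29.29 = 1230 N.

T_min ≈ 1230 N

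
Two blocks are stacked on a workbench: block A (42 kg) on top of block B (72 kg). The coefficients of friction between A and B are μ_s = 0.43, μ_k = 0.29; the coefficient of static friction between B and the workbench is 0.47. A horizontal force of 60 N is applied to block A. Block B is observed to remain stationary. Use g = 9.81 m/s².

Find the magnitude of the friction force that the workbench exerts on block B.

f ≈ 60 N

Normal force at the A–B interface: N₁ = m_A g = 412 N.
So the A–B interface can sustain at most μ_s N₁ = 177.2 N of static friction.
Since P = 60 N ≤ 177.2 N, A does not slip on B; friction on A equals P = 60 N.
B experiences an equal 60 N forward from A (third law). B is in equilibrium, so the floor supplies f₂ = 60 N of static friction (limit μ_s(m_A+m_B)g = 525.6 N, not exceeded).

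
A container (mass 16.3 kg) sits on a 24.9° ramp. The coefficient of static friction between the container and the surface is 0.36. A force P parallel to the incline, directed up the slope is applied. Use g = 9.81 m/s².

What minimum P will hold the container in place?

The container tends to slide down (tan θ > μ_s), so at the point of impending slip friction acts up-slope at its limit: f = μ_s N.
P is parallel to the surface, so N = m g cos θ = 145 N.
Along the incline: P + μ_s N = m g sin θ, so P = 67.3 − 0.36×145 = 15.1 N.

P_min ≈ 15.1 N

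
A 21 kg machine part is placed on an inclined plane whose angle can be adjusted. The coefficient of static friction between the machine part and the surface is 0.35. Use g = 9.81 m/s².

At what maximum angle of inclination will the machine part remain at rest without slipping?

At the slip threshold, m g sin θ = μ_s · m g cos θ, so tan θ = μ_s.
θ_max = arctan(0.35) = 19.3°.

θ_max ≈ 19.3°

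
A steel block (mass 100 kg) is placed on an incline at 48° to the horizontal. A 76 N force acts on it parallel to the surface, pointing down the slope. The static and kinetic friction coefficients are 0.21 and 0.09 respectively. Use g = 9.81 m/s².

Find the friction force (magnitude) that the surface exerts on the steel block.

Perpendicular to the surface, N = m g cos θ = 100·9.81·cos 48° = 656.4 N.
The friction needed for equilibrium is m g sin θ + P = 729 + 76 = 805 N, measured positive up-slope.
The static-friction ceiling is μ_s N = 0.21 × 656.4 = 137.8 N.
|805| exceeds 137.8 N, so the steel block slips down-slope; friction is kinetic, f = μ_k N = 0.09×656.4 = 59.1 N.

f ≈ 59.1 N (up the incline)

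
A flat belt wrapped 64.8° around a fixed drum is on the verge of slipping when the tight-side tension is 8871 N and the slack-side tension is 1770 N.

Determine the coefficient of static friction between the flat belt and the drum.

μ ≈ 1.43

T₂/T₁ = e^{μβ} → μ = ln(T₂/T₁)/β.
β = 64.8° = 1.131 rad.
μ = ln(8871/1770)/1.131 = ln(5.012)/1.131 = 1.43.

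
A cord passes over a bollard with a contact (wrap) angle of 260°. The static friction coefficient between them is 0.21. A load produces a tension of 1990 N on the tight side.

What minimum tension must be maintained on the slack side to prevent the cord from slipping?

Capstan equation at impending slip: T_tight/T_slack = e^{μβ}.
β = 260° = 4.538 rad; e^{μβ} = e^{0.21×4.538} = 2.593.
T_slack = T_tight / e^{μβ} = 1990 / 2.593 = 767 N.

T_min ≈ 767 N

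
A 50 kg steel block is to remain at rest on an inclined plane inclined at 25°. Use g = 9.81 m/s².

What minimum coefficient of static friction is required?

μ_s,min ≈ 0.466

At the slip threshold m g sin θ = μ_s m g cos θ, so μ_s,min = tan θ.
μ_s,min = tan 25° = 0.466.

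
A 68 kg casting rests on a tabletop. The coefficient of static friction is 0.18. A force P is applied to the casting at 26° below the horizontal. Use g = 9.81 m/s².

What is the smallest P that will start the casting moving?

P ≈ 146 N

N = m g + P sin α (the push presses the casting into the tabletop).
At impending slip, P cos α = μ_s N = μ_s (m g + P sin α).
Solving: P (cos α − μ_s sin α) = μ_s m g → P = 0.18×667/(cos 26° − 0.18 sin 26°) = 120/0.8199 = 146 N.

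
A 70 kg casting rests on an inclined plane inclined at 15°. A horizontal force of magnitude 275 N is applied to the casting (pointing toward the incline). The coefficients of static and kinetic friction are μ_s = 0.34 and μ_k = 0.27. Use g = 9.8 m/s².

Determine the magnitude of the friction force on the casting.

f ≈ 88.1 N (down the incline)

Normal direction: N = m g cos θ + P sin θ = 733.8 N.
Parallel to the incline: P cos θ − m g sin θ = 265.6 − 177.5 = 88.08 N; the friction needed to balance this is 88.08 N acting down the slope.
The limit of static friction is μ_s N = 249.5 N.
|f_req| = 88.08 ≤ 249.5 N → the casting is in equilibrium; friction equals the required value.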